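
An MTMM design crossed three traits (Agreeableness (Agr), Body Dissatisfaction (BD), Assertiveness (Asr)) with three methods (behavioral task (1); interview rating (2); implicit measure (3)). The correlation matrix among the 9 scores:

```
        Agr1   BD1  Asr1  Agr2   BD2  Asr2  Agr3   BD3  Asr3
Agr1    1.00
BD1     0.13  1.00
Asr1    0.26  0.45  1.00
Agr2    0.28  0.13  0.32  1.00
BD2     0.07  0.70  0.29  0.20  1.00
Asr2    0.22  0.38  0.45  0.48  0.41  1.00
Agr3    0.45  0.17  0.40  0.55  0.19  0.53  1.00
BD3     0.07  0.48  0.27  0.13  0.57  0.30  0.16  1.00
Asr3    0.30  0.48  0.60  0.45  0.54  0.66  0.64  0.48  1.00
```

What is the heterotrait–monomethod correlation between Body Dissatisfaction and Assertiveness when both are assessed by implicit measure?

0.48

Different traits, same method: r(BD3, Asr3) = 0.48.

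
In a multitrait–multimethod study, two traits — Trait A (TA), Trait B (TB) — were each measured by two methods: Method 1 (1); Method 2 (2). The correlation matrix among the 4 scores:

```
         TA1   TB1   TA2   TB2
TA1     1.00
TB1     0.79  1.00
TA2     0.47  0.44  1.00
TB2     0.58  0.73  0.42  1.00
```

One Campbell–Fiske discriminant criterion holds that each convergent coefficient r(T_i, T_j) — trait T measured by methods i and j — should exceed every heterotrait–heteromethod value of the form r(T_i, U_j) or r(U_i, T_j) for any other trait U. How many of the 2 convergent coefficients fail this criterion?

1

Convergent coefficients and their comparison sets:
TA (methods 1·2): 0.47 vs {0.58, 0.44} → fail.
TB (methods 1·2): 0.73 vs {0.44, 0.58} → pass.
1 of 2 fail.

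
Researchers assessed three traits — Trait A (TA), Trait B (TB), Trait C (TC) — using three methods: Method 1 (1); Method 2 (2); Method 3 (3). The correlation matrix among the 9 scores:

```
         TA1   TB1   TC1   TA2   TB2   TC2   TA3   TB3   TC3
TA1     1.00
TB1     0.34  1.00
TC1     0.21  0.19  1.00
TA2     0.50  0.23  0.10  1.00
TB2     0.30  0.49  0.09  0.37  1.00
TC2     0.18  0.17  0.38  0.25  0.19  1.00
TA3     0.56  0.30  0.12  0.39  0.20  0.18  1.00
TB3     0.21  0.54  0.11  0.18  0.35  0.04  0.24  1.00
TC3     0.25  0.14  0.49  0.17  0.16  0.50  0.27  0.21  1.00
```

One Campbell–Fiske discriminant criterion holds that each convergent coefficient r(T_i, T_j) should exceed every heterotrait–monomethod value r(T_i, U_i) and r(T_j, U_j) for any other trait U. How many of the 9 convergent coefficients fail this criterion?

1

Each convergent coefficient versus the relevant comparison correlations:
TA (methods 1·2): 0.50 vs {0.34, 0.37, 0.21, 0.25} → pass.
TA (methods 1·3): 0.56 vs {0.34, 0.24, 0.21, 0.27} → pass.
TA (methods 2·3): 0.39 vs {0.37, 0.24, 0.25, 0.27} → pass.
TB (methods 1·2): 0.49 vs {0.34, 0.37, 0.19, 0.19} → pass.
TB (methods 1·3): 0.54 vs {0.34, 0.24, 0.19, 0.21} → pass.
TB (methods 2·3): 0.35 vs {0.37, 0.24, 0.19, 0.21} → fail.
TC (methods 1·2): 0.38 vs {0.21, 0.25, 0.19, 0.19} → pass.
TC (methods 1·3): 0.49 vs {0.21, 0.27, 0.19, 0.21} → pass.
TC (methods 2·3): 0.50 vs {0.25, 0.27, 0.19, 0.21} → pass.
1 of 9 fail.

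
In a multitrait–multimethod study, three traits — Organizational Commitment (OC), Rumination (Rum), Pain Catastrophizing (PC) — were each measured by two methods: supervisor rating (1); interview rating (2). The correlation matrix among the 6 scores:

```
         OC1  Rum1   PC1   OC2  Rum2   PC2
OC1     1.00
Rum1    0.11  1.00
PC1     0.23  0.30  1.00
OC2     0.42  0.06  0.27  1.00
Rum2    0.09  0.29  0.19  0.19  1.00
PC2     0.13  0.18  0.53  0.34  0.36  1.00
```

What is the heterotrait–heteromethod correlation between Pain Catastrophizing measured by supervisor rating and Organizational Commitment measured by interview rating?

Different traits and methods: r(PC1, OC2) = 0.27.

0.27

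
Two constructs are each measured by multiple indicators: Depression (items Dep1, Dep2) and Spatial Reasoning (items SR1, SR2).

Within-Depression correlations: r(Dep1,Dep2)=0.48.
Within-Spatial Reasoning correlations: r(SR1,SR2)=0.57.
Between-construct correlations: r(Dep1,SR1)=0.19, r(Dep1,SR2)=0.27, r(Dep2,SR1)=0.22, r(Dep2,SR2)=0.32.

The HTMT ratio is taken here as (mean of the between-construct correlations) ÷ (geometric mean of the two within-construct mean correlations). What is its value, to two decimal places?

0.48

Mean between = 1.00/4 = 0.2500.
Mean within-Dep = 0.48/1 = 0.4800; mean within-SR = 0.57/1 = 0.5700.
Geometric mean = √(0.4800 × 0.5700) = 0.5231.
HTMT = 0.2500 / 0.5231 = 0.48.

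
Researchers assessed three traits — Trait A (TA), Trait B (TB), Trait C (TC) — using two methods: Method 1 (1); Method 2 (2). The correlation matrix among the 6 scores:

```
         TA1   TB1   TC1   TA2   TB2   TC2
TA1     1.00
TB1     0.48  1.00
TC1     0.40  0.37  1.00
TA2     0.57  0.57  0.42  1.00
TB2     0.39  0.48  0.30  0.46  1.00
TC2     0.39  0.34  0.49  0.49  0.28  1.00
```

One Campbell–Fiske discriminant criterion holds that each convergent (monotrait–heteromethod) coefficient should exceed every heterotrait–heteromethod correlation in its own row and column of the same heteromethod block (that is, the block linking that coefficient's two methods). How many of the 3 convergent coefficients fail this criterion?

Checking each validity diagonal entry against its comparison values:
TA (methods 1·2): 0.57 vs {0.39, 0.57, 0.39, 0.42} → fail.
TB (methods 1·2): 0.48 vs {0.57, 0.39, 0.34, 0.30} → fail.
TC (methods 1·2): 0.49 vs {0.42, 0.39, 0.30, 0.34} → pass.
2 of 3 fail.

2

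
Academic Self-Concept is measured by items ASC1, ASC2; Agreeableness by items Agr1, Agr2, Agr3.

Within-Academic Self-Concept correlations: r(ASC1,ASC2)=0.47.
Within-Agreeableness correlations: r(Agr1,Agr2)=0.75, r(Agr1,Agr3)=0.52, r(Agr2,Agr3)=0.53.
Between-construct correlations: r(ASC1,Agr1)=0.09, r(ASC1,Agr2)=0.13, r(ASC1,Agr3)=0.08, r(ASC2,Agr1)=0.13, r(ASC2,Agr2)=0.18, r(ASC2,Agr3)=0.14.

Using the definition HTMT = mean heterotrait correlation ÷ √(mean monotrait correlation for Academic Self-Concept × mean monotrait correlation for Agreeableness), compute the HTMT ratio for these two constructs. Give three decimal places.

0.235

Mean heterotrait r = 0.75/6 = 0.1250.
Mean within-ASC = 0.47/1 = 0.4700; mean within-Agr = 1.80/3 = 0.6000.
Geometric mean = √(0.4700 × 0.6000) = 0.5310.
HTMT = 0.1250 / 0.5310 = 0.235.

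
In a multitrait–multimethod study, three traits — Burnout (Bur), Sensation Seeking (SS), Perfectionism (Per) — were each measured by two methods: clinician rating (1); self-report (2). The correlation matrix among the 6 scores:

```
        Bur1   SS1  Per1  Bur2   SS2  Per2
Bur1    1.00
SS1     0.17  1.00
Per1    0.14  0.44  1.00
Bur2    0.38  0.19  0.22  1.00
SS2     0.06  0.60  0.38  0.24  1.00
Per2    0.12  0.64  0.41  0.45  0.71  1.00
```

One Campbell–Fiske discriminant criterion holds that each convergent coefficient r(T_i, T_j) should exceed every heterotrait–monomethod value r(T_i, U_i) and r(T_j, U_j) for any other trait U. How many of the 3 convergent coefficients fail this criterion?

Each convergent coefficient versus the relevant comparison correlations:
Bur (methods 1·2): 0.38 vs {0.17, 0.24, 0.14, 0.45} → fail.
SS (methods 1·2): 0.60 vs {0.17, 0.24, 0.44, 0.71} → fail.
Per (methods 1·2): 0.41 vs {0.14, 0.45, 0.44, 0.71} → fail.
3 of 3 fail.

3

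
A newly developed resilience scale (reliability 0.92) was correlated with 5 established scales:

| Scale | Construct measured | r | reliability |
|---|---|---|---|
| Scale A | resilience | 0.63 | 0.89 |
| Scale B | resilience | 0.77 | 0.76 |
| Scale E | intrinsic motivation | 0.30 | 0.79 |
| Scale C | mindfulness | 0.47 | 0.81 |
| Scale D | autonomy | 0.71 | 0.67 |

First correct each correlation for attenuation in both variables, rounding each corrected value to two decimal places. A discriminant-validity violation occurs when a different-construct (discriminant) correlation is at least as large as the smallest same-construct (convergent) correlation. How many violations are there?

Disattenuated r (r / √(r_scale · r_new)):
  Scale A (conv): 0.63 / √(0.89·0.92) = 0.70
  Scale B (conv): 0.77 / √(0.76·0.92) = 0.92
  Scale E (disc): 0.30 / √(0.79·0.92) = 0.35
  Scale C (disc): 0.47 / √(0.81·0.92) = 0.54
  Scale D (disc): 0.71 / √(0.67·0.92) = 0.90
Smallest convergent = 0.70. Discriminant values: 0.35, 0.54, 0.90; count ≥ 0.70 → 1.

1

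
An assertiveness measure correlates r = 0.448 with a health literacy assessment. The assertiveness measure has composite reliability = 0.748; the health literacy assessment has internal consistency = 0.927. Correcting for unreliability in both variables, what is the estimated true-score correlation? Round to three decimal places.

0.538

r_true = r_obs / √(r_xx · r_yy) = 0.448 / √(0.748 × 0.927) = 0.448 / √0.693396 = 0.448 / 0.8327 ≈ 0.538.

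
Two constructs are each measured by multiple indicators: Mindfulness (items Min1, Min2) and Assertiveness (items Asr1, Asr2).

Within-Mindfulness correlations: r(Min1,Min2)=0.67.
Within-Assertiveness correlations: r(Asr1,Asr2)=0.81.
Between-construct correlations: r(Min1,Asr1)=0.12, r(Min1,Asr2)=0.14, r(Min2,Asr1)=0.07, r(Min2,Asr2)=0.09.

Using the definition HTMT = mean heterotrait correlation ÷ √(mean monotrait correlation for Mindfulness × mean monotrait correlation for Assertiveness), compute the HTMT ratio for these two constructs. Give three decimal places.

0.143

Mean between = 0.42/4 = 0.1050.
Mean within-Min = 0.67/1 = 0.6700; mean within-Asr = 0.81/1 = 0.8100.
Geometric mean = √(0.6700 × 0.8100) = 0.7367.
HTMT = 0.1050 / 0.7367 = 0.143.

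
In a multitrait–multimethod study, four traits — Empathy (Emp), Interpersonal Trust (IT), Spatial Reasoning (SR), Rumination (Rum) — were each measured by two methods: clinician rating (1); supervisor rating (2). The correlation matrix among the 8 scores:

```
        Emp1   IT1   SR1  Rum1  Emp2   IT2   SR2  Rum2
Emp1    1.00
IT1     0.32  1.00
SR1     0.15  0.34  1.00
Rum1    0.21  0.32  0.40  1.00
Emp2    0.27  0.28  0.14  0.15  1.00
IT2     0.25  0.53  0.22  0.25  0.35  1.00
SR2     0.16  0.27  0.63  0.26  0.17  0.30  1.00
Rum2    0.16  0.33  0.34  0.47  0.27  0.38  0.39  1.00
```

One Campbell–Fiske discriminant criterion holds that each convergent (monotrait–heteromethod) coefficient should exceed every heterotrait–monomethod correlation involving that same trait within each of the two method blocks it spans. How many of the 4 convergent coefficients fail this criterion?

Checking each validity diagonal entry against its comparison values:
Emp (methods 1·2): 0.27 vs {0.32, 0.35, 0.15, 0.17, 0.21, 0.27} → fail.
IT (methods 1·2): 0.53 vs {0.32, 0.35, 0.34, 0.30, 0.32, 0.38} → pass.
SR (methods 1·2): 0.63 vs {0.15, 0.17, 0.34, 0.30, 0.40, 0.39} → pass.
Rum (methods 1·2): 0.47 vs {0.21, 0.27, 0.32, 0.38, 0.40, 0.39} → pass.
1 of 4 fail.

1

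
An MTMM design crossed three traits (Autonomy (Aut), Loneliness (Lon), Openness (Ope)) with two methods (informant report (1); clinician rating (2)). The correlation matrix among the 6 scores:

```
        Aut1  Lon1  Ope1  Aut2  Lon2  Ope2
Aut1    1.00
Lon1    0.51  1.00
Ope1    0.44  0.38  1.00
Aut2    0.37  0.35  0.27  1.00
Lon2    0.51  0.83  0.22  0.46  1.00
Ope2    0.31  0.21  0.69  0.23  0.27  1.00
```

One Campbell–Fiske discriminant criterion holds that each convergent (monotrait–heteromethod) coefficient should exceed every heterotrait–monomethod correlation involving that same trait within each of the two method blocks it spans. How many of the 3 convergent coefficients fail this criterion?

Convergent coefficients and their comparison sets:
Aut (methods 1·2): 0.37 vs {0.51, 0.46, 0.44, 0.23} → fail.
Lon (methods 1·2): 0.83 vs {0.51, 0.46, 0.38, 0.27} → pass.
Ope (methods 1·2): 0.69 vs {0.44, 0.23, 0.38, 0.27} → pass.
1 of 3 fail.

1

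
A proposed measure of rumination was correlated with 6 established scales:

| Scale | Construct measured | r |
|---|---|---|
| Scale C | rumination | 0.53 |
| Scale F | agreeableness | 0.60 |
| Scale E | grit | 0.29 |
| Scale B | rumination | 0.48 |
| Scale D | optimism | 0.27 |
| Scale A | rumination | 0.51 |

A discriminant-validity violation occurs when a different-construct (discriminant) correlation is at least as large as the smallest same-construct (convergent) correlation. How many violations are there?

Convergent (same construct = rumination): Scale C, Scale B, Scale A.
Smallest convergent = 0.48. Discriminant values: 0.60, 0.29, 0.27; count ≥ 0.48 → 1.

1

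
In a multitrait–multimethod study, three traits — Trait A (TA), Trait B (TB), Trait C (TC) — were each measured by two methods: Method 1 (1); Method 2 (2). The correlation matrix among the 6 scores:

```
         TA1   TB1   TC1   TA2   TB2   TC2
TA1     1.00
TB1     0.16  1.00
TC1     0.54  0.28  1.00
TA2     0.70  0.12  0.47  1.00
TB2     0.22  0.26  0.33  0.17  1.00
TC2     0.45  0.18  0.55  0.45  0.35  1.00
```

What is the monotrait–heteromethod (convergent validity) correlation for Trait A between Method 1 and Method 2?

Same trait (TA), different methods: r(TA1, TA2) = 0.70.

0.70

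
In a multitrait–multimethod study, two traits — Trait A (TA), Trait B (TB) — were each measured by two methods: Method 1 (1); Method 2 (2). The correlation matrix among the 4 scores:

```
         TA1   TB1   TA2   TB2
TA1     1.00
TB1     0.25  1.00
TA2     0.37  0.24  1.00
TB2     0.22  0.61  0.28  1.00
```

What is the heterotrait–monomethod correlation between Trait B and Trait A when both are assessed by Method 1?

0.25

Different traits, same method: r(TB1, TA1) = 0.25.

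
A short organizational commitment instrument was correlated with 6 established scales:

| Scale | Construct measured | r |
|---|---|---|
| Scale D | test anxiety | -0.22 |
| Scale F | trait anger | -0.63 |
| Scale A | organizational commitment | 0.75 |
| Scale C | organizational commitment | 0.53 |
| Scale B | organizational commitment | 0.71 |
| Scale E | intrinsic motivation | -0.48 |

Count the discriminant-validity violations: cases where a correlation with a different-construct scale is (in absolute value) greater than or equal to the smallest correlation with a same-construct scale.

Convergent (same construct = organizational commitment): Scale A, Scale C, Scale B.
Smallest convergent = 0.53. Discriminant |r|: 0.22, 0.63, 0.48; count ≥ 0.53 → 1.

1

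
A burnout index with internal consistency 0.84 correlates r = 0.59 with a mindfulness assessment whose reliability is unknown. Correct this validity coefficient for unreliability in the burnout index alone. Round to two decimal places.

0.64

Single correction: r_c = r_obs / √r_xx = 0.59 / √0.84 = 0.59 / 0.9165 ≈ 0.64.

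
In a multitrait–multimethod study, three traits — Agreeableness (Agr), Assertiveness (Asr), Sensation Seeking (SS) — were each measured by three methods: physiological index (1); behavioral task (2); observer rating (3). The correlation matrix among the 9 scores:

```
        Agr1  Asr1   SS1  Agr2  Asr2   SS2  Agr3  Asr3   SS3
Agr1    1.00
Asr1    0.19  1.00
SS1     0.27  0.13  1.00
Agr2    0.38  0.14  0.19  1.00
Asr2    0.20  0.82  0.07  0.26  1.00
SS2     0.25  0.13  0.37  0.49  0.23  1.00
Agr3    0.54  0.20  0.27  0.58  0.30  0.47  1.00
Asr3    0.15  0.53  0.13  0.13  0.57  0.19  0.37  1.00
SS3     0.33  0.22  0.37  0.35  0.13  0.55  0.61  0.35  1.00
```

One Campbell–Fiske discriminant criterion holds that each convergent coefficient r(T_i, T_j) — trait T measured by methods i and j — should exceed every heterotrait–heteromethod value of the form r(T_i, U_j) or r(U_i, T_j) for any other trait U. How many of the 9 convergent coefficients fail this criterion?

0

Checking each validity diagonal entry against its comparison values:
Agr (methods 1·2): 0.38 vs {0.20, 0.14, 0.25, 0.19} → pass.
Agr (methods 1·3): 0.54 vs {0.15, 0.20, 0.33, 0.27} → pass.
Agr (methods 2·3): 0.58 vs {0.13, 0.30, 0.35, 0.47} → pass.
Asr (methods 1·2): 0.82 vs {0.14, 0.20, 0.13, 0.07} → pass.
Asr (methods 1·3): 0.53 vs {0.20, 0.15, 0.22, 0.13} → pass.
Asr (methods 2·3): 0.57 vs {0.30, 0.13, 0.13, 0.19} → pass.
SS (methods 1·2): 0.37 vs {0.19, 0.25, 0.07, 0.13} → pass.
SS (methods 1·3): 0.37 vs {0.27, 0.33, 0.13, 0.22} → pass.
SS (methods 2·3): 0.55 vs {0.47, 0.35, 0.19, 0.13} → pass.
0 of 9 fail.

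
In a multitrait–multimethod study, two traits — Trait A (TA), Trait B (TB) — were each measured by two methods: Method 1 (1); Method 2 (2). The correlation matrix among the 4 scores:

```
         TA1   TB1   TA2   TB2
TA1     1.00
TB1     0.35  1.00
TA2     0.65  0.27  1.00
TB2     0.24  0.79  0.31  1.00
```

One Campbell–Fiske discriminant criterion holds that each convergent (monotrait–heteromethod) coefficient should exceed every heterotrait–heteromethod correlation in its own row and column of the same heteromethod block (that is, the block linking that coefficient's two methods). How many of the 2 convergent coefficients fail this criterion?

Each convergent coefficient versus the relevant comparison correlations:
TA (methods 1·2): 0.65 vs {0.24, 0.27} → pass.
TB (methods 1·2): 0.79 vs {0.27, 0.24} → pass.
0 of 2 fail.

0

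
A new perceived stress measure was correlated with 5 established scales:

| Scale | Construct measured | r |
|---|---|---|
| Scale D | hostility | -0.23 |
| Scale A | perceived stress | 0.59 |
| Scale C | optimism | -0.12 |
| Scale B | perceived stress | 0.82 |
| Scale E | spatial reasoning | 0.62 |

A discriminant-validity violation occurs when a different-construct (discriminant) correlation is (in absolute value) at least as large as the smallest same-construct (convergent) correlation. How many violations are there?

Convergent (same construct = perceived stress): Scale A, Scale B.
Smallest convergent = 0.59. Discriminant |r|: 0.23, 0.12, 0.62; count ≥ 0.59 → 1.

1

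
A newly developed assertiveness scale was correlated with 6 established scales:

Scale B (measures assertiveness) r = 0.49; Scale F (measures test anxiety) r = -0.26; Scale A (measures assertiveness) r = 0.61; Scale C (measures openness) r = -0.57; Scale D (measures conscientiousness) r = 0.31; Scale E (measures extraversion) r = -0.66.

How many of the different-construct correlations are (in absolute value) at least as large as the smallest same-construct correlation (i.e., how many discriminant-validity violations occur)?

2

Convergent (same construct = assertiveness): Scale B, Scale A.
Smallest convergent = 0.49. Discriminant |r|: 0.26, 0.57, 0.31, 0.66; count ≥ 0.49 → 2.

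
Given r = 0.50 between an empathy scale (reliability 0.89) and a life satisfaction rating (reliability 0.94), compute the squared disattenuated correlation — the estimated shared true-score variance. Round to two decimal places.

0.30

Disattenuated r = 0.50 / √(0.89 × 0.94) = 0.50 / 0.9147 = 0.5466.
Shared true-score variance = 0.5466² = 0.2988 ≈ 0.30.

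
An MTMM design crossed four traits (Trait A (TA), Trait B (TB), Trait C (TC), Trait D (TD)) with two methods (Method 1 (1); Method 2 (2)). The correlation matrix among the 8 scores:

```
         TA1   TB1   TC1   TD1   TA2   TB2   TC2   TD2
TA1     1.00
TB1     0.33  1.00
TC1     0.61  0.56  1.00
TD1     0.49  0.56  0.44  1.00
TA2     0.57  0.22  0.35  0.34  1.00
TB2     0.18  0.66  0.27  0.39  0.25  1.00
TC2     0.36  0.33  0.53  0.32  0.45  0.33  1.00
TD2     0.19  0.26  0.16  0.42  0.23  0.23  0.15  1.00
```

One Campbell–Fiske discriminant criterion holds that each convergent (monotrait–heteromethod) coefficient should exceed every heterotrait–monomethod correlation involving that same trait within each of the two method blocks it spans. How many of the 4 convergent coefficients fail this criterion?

Convergent coefficients and their comparison sets:
TA (methods 1·2): 0.57 vs {0.33, 0.25, 0.61, 0.45, 0.49, 0.23} → fail.
TB (methods 1·2): 0.66 vs {0.33, 0.25, 0.56, 0.33, 0.56, 0.23} → pass.
TC (methods 1·2): 0.53 vs {0.61, 0.45, 0.56, 0.33, 0.44, 0.15} → fail.
TD (methods 1·2): 0.42 vs {0.49, 0.23, 0.56, 0.23, 0.44, 0.15} → fail.
3 of 4 fail.

3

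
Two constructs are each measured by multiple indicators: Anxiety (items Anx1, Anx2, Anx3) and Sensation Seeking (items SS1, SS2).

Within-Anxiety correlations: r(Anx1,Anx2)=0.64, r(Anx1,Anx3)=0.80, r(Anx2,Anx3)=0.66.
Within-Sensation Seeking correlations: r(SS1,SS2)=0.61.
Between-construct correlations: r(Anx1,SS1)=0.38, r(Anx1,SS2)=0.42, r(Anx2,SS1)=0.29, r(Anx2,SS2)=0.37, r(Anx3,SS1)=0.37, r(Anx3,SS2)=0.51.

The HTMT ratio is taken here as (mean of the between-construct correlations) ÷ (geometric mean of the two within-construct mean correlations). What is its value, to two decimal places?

Mean between = 2.34/6 = 0.3900.
Mean within-Anx = 2.10/3 = 0.7000; mean within-SS = 0.61/1 = 0.6100.
Geometric mean = √(0.7000 × 0.6100) = 0.6535.
HTMT = 0.3900 / 0.6535 = 0.60.

0.60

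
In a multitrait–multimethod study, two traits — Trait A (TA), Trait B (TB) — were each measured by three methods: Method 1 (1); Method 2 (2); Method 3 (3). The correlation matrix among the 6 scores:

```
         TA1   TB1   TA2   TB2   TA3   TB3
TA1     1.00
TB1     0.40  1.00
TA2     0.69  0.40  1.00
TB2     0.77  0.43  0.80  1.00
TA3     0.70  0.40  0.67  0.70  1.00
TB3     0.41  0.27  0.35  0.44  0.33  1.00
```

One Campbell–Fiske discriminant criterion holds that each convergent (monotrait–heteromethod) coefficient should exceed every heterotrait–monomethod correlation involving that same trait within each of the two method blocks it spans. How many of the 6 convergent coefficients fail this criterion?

5

Convergent coefficients and their comparison sets:
TA (methods 1·2): 0.69 vs {0.40, 0.80} → fail.
TA (methods 1·3): 0.70 vs {0.40, 0.33} → pass.
TA (methods 2·3): 0.67 vs {0.80, 0.33} → fail.
TB (methods 1·2): 0.43 vs {0.40, 0.80} → fail.
TB (methods 1·3): 0.27 vs {0.40, 0.33} → fail.
TB (methods 2·3): 0.44 vs {0.80, 0.33} → fail.
5 of 6 fail.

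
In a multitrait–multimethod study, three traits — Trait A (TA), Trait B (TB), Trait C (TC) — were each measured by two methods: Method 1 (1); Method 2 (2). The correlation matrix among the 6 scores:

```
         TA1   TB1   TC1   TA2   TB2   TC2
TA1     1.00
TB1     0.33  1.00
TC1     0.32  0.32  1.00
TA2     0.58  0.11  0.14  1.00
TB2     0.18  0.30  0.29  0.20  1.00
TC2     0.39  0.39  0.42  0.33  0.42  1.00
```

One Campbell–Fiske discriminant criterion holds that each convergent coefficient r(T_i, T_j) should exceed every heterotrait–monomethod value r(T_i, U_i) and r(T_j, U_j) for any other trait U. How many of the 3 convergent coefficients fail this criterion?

Convergent coefficients and their comparison sets:
TA (methods 1·2): 0.58 vs {0.33, 0.20, 0.32, 0.33} → pass.
TB (methods 1·2): 0.30 vs {0.33, 0.20, 0.32, 0.42} → fail.
TC (methods 1·2): 0.42 vs {0.32, 0.33, 0.32, 0.42} → fail.
2 of 3 fail.

2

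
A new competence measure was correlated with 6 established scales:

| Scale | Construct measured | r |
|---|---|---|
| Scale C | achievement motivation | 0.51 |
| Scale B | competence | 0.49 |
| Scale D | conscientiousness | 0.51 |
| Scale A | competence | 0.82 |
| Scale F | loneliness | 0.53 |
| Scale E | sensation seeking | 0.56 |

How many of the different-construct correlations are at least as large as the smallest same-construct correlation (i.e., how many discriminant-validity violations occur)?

4

Convergent (same construct = competence): Scale B, Scale A.
Smallest convergent = 0.49. Discriminant values: 0.51, 0.51, 0.53, 0.56; count ≥ 0.49 → 4.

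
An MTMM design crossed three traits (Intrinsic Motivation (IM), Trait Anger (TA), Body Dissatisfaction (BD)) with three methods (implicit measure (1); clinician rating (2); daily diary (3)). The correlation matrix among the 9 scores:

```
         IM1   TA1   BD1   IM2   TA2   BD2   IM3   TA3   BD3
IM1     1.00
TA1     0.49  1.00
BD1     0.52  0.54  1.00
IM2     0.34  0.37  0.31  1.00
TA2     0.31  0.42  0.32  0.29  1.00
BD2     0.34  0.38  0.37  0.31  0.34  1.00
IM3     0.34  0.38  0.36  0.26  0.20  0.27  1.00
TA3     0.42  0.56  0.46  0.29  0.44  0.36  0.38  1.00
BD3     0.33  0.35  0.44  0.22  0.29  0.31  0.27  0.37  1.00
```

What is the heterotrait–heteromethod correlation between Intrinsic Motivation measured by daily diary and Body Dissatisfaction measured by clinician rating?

Different traits and methods: r(IM3, BD2) = 0.27.

0.27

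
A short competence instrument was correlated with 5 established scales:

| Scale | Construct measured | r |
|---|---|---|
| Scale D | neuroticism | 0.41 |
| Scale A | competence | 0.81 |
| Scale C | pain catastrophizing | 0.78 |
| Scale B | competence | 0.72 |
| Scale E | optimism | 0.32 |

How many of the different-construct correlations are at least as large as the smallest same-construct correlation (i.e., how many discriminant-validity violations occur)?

1

Convergent (same construct = competence): Scale A, Scale B.
Smallest convergent = 0.72. Discriminant values: 0.41, 0.78, 0.32; count ≥ 0.72 → 1.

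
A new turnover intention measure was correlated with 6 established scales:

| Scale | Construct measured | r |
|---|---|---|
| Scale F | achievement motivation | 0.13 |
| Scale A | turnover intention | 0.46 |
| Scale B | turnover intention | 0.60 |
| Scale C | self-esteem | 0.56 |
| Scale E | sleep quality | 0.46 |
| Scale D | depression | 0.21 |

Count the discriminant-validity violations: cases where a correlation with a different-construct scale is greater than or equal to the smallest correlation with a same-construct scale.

2

Convergent (same construct = turnover intention): Scale A, Scale B.
Smallest convergent = 0.46. Discriminant values: 0.13, 0.56, 0.46, 0.21; count ≥ 0.46 → 2.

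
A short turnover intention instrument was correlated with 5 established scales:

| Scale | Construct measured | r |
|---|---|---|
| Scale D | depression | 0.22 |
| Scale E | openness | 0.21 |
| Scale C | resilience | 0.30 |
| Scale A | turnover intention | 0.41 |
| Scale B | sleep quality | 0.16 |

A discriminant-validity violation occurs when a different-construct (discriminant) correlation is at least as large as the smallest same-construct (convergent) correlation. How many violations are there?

0

Convergent (same construct = turnover intention): Scale A.
Smallest convergent = 0.41. Discriminant values: 0.22, 0.21, 0.30, 0.16; count ≥ 0.41 → 0.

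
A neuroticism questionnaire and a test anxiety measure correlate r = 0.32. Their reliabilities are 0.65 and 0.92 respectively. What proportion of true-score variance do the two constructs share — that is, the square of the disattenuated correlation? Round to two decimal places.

Disattenuated r = 0.32 / √(0.65 × 0.92) = 0.32 / 0.7733 = 0.4138.
Shared true-score variance = 0.4138² = 0.1712 ≈ 0.17.

0.17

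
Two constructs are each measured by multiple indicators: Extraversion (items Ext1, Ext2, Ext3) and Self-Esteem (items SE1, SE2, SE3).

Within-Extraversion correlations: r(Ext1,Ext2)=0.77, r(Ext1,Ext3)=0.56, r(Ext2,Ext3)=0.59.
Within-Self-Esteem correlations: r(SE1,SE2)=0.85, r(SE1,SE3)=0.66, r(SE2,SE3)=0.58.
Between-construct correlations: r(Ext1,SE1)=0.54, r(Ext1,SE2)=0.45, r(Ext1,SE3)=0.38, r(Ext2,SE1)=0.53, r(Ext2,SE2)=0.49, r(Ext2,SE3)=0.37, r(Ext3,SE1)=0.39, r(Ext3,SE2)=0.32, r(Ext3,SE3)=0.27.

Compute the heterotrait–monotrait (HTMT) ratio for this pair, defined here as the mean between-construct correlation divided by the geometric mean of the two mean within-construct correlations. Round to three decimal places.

0.622

Mean between = 3.74/9 = 0.4156.
Mean within-Ext = 1.92/3 = 0.6400; mean within-SE = 2.09/3 = 0.6967.
Geometric mean = √(0.6400 × 0.6967) = 0.6677.
HTMT = 0.4156 / 0.6677 = 0.622.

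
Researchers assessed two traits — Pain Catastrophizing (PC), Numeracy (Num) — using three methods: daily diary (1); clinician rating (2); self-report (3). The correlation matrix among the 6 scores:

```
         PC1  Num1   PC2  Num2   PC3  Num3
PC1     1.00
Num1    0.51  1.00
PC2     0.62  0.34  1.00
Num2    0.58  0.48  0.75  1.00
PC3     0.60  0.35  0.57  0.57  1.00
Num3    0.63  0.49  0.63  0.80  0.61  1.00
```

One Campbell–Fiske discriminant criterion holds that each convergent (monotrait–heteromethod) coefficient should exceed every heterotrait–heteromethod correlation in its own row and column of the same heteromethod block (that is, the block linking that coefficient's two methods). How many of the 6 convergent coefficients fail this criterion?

Each convergent coefficient versus the relevant comparison correlations:
PC (methods 1·2): 0.62 vs {0.58, 0.34} → pass.
PC (methods 1·3): 0.60 vs {0.63, 0.35} → fail.
PC (methods 2·3): 0.57 vs {0.63, 0.57} → fail.
Num (methods 1·2): 0.48 vs {0.34, 0.58} → fail.
Num (methods 1·3): 0.49 vs {0.35, 0.63} → fail.
Num (methods 2·3): 0.80 vs {0.57, 0.63} → pass.
4 of 6 fail.

4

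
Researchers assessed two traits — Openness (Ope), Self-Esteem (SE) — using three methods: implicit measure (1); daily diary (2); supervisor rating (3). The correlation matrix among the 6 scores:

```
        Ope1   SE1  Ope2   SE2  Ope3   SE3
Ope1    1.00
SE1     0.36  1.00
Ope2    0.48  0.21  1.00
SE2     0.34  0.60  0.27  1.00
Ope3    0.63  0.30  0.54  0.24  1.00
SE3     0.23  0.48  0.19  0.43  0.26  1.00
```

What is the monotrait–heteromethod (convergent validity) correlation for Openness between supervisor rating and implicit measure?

Same trait (Ope), different methods: r(Ope3, Ope1) = 0.63.

0.63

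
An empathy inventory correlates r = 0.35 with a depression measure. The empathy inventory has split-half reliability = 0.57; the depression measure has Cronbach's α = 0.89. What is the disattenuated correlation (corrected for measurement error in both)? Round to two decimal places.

0.49

r_true = r_obs / √(r_xx · r_yy) = 0.35 / √(0.57 × 0.89) = 0.35 / √0.5073 = 0.35 / 0.7122 ≈ 0.49.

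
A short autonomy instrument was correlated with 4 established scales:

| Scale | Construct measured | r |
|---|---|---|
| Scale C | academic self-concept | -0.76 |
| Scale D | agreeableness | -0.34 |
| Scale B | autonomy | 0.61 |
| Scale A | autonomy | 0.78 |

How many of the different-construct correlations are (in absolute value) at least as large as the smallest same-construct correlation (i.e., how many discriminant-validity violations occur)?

Convergent (same construct = autonomy): Scale B, Scale A.
Smallest convergent = 0.61. Discriminant |r|: 0.76, 0.34; count ≥ 0.61 → 1.

1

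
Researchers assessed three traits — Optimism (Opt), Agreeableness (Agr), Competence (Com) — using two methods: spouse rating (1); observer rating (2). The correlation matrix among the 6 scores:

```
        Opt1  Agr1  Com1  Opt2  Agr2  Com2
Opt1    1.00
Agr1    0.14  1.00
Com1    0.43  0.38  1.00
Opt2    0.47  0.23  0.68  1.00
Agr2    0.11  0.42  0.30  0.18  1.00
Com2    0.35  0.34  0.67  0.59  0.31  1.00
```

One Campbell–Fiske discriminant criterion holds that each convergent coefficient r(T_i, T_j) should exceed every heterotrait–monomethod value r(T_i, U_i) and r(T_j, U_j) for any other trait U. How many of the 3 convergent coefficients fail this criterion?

Each convergent coefficient versus the relevant comparison correlations:
Opt (methods 1·2): 0.47 vs {0.14, 0.18, 0.43, 0.59} → fail.
Agr (methods 1·2): 0.42 vs {0.14, 0.18, 0.38, 0.31} → pass.
Com (methods 1·2): 0.67 vs {0.43, 0.59, 0.38, 0.31} → pass.
1 of 3 fail.

1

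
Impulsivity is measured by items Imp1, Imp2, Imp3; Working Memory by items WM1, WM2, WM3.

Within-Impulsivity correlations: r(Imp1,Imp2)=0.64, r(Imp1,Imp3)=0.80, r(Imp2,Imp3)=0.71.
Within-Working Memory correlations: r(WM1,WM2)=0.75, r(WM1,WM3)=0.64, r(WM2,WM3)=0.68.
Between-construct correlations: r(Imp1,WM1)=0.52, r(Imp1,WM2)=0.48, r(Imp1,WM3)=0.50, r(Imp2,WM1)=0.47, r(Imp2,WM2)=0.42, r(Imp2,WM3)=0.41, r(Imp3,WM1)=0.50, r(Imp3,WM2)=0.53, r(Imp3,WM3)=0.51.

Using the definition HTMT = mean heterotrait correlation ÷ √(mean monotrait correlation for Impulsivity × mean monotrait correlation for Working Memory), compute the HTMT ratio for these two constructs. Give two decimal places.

Between-construct mean = 4.34/9 = 0.4822.
Mean within-Imp = 2.15/3 = 0.7167; mean within-WM = 2.07/3 = 0.6900.
Geometric mean = √(0.7167 × 0.6900) = 0.7032.
HTMT = 0.4822 / 0.7032 = 0.69.

0.69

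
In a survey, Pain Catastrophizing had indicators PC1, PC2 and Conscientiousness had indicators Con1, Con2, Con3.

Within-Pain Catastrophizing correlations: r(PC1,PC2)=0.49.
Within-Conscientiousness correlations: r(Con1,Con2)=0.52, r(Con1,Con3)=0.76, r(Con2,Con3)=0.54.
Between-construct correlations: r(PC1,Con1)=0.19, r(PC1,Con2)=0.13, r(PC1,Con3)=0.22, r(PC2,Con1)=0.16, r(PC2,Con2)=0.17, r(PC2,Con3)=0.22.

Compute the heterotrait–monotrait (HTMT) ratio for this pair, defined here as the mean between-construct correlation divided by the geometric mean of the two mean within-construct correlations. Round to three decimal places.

Mean between = 1.09/6 = 0.1817.
Mean within-PC = 0.49/1 = 0.4900; mean within-Con = 1.82/3 = 0.6067.
Geometric mean = √(0.4900 × 0.6067) = 0.5452.
HTMT = 0.1817 / 0.5452 = 0.333.

0.333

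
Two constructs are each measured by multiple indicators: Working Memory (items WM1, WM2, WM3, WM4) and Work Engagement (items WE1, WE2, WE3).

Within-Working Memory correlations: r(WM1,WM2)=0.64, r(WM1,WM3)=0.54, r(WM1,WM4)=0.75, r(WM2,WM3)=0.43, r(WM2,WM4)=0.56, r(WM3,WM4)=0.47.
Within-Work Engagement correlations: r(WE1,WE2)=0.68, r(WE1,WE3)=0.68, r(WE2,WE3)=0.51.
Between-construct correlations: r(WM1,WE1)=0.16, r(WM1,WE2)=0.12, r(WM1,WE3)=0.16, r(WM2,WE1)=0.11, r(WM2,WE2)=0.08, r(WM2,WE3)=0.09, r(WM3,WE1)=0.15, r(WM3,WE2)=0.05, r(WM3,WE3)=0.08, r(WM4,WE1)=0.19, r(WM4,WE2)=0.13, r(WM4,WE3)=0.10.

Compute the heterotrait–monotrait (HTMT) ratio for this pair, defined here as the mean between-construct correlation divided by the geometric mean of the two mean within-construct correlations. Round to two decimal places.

Between-construct mean = 1.42/12 = 0.1183.
Mean within-WM = 3.39/6 = 0.5650; mean within-WE = 1.87/3 = 0.6233.
Geometric mean = √(0.5650 × 0.6233) = 0.5934.
HTMT = 0.1183 / 0.5934 = 0.20.

0.20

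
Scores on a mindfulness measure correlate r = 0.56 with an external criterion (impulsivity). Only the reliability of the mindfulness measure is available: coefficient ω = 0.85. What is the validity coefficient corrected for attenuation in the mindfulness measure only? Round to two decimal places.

0.61

Single correction: r_c = r_obs / √r_xx = 0.56 / √0.85 = 0.56 / 0.9220 ≈ 0.61.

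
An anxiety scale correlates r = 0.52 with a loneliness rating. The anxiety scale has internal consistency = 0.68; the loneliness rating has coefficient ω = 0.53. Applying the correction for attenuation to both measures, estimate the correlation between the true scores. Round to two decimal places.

r_true = r_obs / √(r_xx · r_yy) = 0.52 / √(0.68 × 0.53) = 0.52 / √0.3604 = 0.52 / 0.6003 ≈ 0.87.

0.87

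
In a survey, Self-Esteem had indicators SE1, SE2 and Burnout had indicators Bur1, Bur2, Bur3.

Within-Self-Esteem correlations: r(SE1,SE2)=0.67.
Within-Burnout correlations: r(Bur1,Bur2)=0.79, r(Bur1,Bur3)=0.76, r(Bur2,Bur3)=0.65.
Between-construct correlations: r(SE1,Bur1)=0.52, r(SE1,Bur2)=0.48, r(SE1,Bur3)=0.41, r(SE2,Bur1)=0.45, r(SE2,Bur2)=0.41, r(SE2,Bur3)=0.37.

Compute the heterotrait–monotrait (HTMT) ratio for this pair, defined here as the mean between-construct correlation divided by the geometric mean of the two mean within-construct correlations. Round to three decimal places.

Mean between = 2.64/6 = 0.4400.
Mean within-SE = 0.67/1 = 0.6700; mean within-Bur = 2.20/3 = 0.7333.
Geometric mean = √(0.6700 × 0.7333) = 0.7009.
HTMT = 0.4400 / 0.7009 = 0.628.

0.628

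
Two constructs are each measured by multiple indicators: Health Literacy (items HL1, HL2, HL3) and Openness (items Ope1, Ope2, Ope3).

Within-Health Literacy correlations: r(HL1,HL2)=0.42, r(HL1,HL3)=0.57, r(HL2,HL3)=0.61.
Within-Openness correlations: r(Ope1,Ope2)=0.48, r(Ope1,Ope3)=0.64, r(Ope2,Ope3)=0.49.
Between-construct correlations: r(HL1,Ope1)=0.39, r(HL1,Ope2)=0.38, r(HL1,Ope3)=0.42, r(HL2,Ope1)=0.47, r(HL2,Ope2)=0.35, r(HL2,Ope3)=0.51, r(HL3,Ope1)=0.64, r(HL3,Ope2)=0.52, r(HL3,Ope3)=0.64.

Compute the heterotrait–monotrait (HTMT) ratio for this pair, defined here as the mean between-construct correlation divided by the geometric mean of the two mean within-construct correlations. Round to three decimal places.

0.897

Mean between = 4.32/9 = 0.4800.
Mean within-HL = 1.60/3 = 0.5333; mean within-Ope = 1.61/3 = 0.5367.
Geometric mean = √(0.5333 × 0.5367) = 0.5350.
HTMT = 0.4800 / 0.5350 = 0.897.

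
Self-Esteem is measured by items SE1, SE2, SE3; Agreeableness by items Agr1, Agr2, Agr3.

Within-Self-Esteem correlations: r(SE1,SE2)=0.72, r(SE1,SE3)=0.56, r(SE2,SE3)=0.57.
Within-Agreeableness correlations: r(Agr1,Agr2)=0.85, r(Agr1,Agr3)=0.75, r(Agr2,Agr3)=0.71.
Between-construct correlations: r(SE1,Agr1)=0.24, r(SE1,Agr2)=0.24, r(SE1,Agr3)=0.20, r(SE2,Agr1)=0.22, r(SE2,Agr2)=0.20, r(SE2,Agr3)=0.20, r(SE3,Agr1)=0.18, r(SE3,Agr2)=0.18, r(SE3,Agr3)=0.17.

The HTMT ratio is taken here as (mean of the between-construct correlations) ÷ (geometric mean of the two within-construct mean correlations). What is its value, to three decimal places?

0.295

Mean between = 1.83/9 = 0.2033.
Mean within-SE = 1.85/3 = 0.6167; mean within-Agr = 2.31/3 = 0.7700.
Geometric mean = √(0.6167 × 0.7700) = 0.6891.
HTMT = 0.2033 / 0.6891 = 0.295.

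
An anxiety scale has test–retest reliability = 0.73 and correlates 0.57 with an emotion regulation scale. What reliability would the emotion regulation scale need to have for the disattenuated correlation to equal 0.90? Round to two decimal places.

0.55

r_true = r_obs / √(r_xx · r_yy) ⇒ 0.90 = 0.57 / √(0.73 · r_yy).
√(0.73 · r_yy) = 0.57 / 0.90 = 0.6333; 0.73 · r_yy = 0.4011; r_yy = 0.4011 / 0.73 ≈ 0.55.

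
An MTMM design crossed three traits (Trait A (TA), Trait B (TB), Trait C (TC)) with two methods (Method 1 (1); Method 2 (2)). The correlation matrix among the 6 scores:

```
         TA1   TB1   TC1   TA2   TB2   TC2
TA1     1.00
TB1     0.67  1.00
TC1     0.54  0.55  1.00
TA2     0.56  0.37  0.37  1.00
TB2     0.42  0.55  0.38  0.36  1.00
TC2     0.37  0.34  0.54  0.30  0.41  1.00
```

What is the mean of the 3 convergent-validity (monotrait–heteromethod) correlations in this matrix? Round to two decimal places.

0.55

Convergent values: 0.56, 0.55, 0.54; mean = 1.65/3 = 0.55.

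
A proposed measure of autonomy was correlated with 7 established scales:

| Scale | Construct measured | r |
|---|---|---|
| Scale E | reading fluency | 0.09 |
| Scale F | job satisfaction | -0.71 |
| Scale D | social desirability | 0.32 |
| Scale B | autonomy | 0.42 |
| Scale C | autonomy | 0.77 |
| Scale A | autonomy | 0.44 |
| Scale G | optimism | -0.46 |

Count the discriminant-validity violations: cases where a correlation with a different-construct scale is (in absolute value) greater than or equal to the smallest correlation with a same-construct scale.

Convergent (same construct = autonomy): Scale B, Scale C, Scale A.
Smallest convergent = 0.42. Discriminant |r|: 0.09, 0.71, 0.32, 0.46; count ≥ 0.42 → 2.

2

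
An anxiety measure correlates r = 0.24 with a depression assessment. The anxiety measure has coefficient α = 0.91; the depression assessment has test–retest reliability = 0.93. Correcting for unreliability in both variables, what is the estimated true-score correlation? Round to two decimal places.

0.26

r_true = r_obs / √(r_xx · r_yy) = 0.24 / √(0.91 × 0.93) = 0.24 / √0.8463 = 0.24 / 0.9199 ≈ 0.26.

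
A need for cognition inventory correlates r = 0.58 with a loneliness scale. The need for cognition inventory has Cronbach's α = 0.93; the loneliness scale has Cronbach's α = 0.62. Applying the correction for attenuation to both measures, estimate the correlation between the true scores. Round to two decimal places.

r_true = r_obs / √(r_xx · r_yy) = 0.58 / √(0.93 × 0.62) = 0.58 / √0.5766 = 0.58 / 0.7593 ≈ 0.76.

0.76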